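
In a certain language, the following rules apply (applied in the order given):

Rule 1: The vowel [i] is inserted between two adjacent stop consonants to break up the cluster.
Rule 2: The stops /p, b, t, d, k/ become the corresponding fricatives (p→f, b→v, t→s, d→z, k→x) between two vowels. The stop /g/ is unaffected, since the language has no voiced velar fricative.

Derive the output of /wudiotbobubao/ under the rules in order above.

Rule 1 (stop-cluster i-epenthesis): /t/ and /b/ form a stop–stop cluster, so [i] is inserted between them. /wudiotbobubao/ → wudiotibobubao.
Rule 2 (intervocalic spirantization): /d/ is a stop between vowels /u/ and /i/, so it spirantizes to the fricative [z]. /t/ is a stop between vowels /o/ and /i/, so it spirantizes to the fricative [s]. /b/ is a stop between vowels /i/ and /o/, so it spirantizes to the fricative [v]. /b/ is a stop between vowels /o/ and /u/, so it spirantizes to the fricative [v]. /b/ is a stop between vowels /u/ and /a/, so it spirantizes to the fricative [v]. /wudiotibobubao/ → wuziosivovuvao.

wuziosivovuvao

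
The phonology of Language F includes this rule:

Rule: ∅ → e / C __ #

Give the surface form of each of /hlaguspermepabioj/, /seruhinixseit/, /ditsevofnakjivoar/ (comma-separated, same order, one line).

hlaguspermepabioje, seruhinixseite, ditsevofnakjivoare

/hlaguspermepabioj/: the form ends in the consonant /j/, so [e] is inserted word-finally. → [hlaguspermepabioje].
/seruhinixseit/: the form ends in the consonant /t/, so [e] is inserted word-finally. → [seruhinixseite].
/ditsevofnakjivoar/: the form ends in the consonant /r/, so [e] is inserted word-finally. → [ditsevofnakjivoare].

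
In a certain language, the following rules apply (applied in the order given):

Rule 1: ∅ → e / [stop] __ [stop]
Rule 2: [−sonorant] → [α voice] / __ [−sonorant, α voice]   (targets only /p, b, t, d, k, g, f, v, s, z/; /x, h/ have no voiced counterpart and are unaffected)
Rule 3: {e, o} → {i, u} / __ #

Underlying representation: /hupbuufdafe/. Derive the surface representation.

hupebuuvdafi

Rule 1 (stop-cluster e-epenthesis): /p/ and /b/ form a stop–stop cluster, so [e] is inserted between them. /hupbuufdafe/ → hupebuufdafe.
Rule 2 (regressive voicing assimilation): /f/ precedes the voiced obstruent /d/, so it voices to [v] by assimilation. /hupebuufdafe/ → hupebuuvdafe.
Rule 3 (final vowel raising): /e/ is a mid vowel in word-final position, so it raises to [i]. /hupebuuvdafe/ → hupebuuvdafi.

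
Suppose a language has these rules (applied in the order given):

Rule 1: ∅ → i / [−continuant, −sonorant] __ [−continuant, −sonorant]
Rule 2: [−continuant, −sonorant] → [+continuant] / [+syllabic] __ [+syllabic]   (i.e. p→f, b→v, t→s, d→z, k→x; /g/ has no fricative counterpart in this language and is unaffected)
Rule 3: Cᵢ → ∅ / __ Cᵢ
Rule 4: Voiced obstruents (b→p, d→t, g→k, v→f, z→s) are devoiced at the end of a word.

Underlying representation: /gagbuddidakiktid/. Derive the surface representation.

gagivuzizizaxixisit

Rule 1 (stop-cluster i-epenthesis): /g/ and /b/ form a stop–stop cluster, so [i] is inserted between them. /d/ and /d/ form a stop–stop cluster, so [i] is inserted between them. /k/ and /t/ form a stop–stop cluster, so [i] is inserted between them. /gagbuddidakiktid/ → gagibudididakikitid.
Rule 2 (intervocalic spirantization): /b/ is a stop between vowels /i/ and /u/, so it spirantizes to the fricative [v]. /d/ is a stop between vowels /u/ and /i/, so it spirantizes to the fricative [z]. /d/ is a stop between vowels /i/ and /i/, so it spirantizes to the fricative [z]. /d/ is a stop between vowels /i/ and /a/, so it spirantizes to the fricative [z]. /k/ is a stop between vowels /a/ and /i/, so it spirantizes to the fricative [x]. /k/ is a stop between vowels /i/ and /i/, so it spirantizes to the fricative [x]. /t/ is a stop between vowels /i/ and /i/, so it spirantizes to the fricative [s]. /gagibudididakikitid/ → gagivuzizizaxixisid.
Rule 3 (degemination): no segment meets the environment; /gagivuzizizaxixisid/ is unchanged.
Rule 4 (final devoicing): /d/ is a voiced obstruent in word-final position, so it devoices to [t]. /gagivuzizizaxixisid/ → gagivuzizizaxixisit.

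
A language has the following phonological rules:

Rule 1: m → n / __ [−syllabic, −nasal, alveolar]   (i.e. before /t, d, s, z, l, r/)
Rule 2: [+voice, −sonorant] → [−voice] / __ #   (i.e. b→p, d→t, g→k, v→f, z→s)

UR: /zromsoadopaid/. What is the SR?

Rule 1 (nasal place assimilation): /m/ precedes the alveolar consonant /s/, so it assimilates in place to [n]. /zromsoadopaid/ → zronsoadopaid.
Rule 2 (final devoicing): /d/ is a voiced obstruent in word-final position, so it devoices to [t]. /zronsoadopaid/ → zronsoadopait.

zronsoadopait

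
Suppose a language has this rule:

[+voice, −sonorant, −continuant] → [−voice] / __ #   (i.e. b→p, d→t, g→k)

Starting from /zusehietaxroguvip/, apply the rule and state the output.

zusehietaxroguvip

No segment of /zusehietaxroguvip/ meets the structural description of the rule, so the form surfaces unchanged.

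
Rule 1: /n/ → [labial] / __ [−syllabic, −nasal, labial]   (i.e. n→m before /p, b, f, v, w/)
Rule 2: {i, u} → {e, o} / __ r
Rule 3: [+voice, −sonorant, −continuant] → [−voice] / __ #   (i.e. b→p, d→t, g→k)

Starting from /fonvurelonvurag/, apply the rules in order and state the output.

fomvorelomvorak

Rule 1 (nasal place assimilation): /n/ precedes the labial consonant /v/, so it assimilates in place to [m]. /n/ precedes the labial consonant /v/, so it assimilates in place to [m]. /fonvurelonvurag/ → fomvurelomvurag.
Rule 2 (pre-rhotic lowering): /u/ is a high vowel immediately before /r/, so it lowers to [o]. /u/ is a high vowel immediately before /r/, so it lowers to [o]. /fomvurelomvurag/ → fomvorelomvorag.
Rule 3 (final devoicing): /g/ is a voiced stop in word-final position, so it devoices to [k]. /fomvorelomvorag/ → fomvorelomvorak.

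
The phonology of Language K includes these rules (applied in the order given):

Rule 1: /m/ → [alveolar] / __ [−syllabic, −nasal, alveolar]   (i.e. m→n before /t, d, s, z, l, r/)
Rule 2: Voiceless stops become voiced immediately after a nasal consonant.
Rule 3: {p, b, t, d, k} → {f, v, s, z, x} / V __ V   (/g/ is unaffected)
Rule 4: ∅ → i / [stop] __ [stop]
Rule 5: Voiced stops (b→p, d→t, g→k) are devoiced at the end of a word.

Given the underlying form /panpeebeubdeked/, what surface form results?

Rule 1 (nasal place assimilation): no segment meets the environment; /panpeebeubdeked/ is unchanged.
Rule 2 (post-nasal voicing): /p/ is a voiceless stop immediately after the nasal /n/, so it voices to [b]. /panpeebeubdeked/ → panbeebeubdeked.
Rule 3 (intervocalic spirantization): /b/ is a stop between vowels /e/ and /e/, so it spirantizes to the fricative [v]. /k/ is a stop between vowels /e/ and /e/, so it spirantizes to the fricative [x]. /panbeebeubdeked/ → panbeeveubdexed.
Rule 4 (stop-cluster i-epenthesis): /b/ and /d/ form a stop–stop cluster, so [i] is inserted between them. /panbeeveubdexed/ → panbeeveubidexed.
Rule 5 (final devoicing): /d/ is a voiced stop in word-final position, so it devoices to [t]. /panbeeveubidexed/ → panbeeveubidexet.

panbeeveubidexet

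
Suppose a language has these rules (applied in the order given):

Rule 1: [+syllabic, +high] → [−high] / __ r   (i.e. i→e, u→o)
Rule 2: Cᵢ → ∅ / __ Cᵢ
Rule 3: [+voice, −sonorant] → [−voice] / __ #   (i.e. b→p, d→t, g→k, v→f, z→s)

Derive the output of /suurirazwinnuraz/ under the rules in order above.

Rule 1 (pre-rhotic lowering): /u/ is a high vowel immediately before /r/, so it lowers to [o]. /i/ is a high vowel immediately before /r/, so it lowers to [e]. /u/ is a high vowel immediately before /r/, so it lowers to [o]. /suurirazwinnuraz/ → suorerazwinnoraz.
Rule 2 (degemination): /nn/ is a geminate; the first /n/ deletes. /suorerazwinnoraz/ → suorerazwinoraz.
Rule 3 (final devoicing): /z/ is a voiced obstruent in word-final position, so it devoices to [s]. /suorerazwinoraz/ → suorerazwinoras.

suorerazwinoras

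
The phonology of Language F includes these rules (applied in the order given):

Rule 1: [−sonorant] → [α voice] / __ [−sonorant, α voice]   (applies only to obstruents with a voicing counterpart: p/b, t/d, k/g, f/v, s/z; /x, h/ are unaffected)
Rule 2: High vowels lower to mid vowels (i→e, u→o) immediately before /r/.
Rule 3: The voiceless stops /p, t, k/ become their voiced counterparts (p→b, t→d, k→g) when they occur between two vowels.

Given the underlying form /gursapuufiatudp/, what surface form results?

Rule 1 (regressive voicing assimilation): /d/ precedes the voiceless obstruent /p/, so it devoices to [t] by assimilation. /gursapuufiatudp/ → gursapuufiatutp.
Rule 2 (pre-rhotic lowering): /u/ is a high vowel immediately before /r/, so it lowers to [o]. /gursapuufiatutp/ → gorsapuufiatutp.
Rule 3 (intervocalic voicing): /p/ is a voiceless stop between vowels /a/ and /u/, so it voices to [b]. /t/ is a voiceless stop between vowels /a/ and /u/, so it voices to [d]. /gorsapuufiatutp/ → gorsabuufiadutp.

gorsabuufiadutp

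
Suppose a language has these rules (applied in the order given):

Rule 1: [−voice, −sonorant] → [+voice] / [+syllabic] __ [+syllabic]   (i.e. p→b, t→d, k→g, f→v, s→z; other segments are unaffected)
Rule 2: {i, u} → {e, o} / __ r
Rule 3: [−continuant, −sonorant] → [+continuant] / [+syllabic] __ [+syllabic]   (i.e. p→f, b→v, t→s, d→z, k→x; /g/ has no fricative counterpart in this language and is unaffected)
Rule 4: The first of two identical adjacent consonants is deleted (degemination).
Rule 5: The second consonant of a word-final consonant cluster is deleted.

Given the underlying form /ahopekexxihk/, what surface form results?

ahovegexih

Rule 1 (intervocalic voicing): /p/ is a voiceless obstruent between vowels /o/ and /e/, so it voices to [b]. /k/ is a voiceless obstruent between vowels /e/ and /e/, so it voices to [g]. /ahopekexxihk/ → ahobegexxihk.
Rule 2 (pre-rhotic lowering): no segment meets the environment; /ahobegexxihk/ is unchanged.
Rule 3 (intervocalic spirantization): /b/ is a stop between vowels /o/ and /e/, so it spirantizes to the fricative [v]. /ahobegexxihk/ → ahovegexxihk.
Rule 4 (degemination): /xx/ is a geminate; the first /x/ deletes. /ahovegexxihk/ → ahovegexihk.
Rule 5 (final cluster simplification): /k/ is the second consonant of a word-final cluster /hk/, so it deletes. /ahovegexihk/ → ahovegexih.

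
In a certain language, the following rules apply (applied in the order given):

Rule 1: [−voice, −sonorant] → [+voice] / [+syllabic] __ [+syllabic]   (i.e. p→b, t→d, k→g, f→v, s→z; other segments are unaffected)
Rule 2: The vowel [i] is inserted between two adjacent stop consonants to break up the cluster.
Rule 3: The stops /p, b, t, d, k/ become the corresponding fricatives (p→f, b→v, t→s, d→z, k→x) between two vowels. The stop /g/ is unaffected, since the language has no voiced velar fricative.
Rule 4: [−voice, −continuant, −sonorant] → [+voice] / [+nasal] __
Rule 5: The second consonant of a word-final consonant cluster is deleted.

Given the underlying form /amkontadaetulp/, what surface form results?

amgondazaezul

Rule 1 (intervocalic voicing): /t/ is a voiceless obstruent between vowels /e/ and /u/, so it voices to [d]. /amkontadaetulp/ → amkontadaedulp.
Rule 2 (stop-cluster i-epenthesis): no segment meets the environment; /amkontadaedulp/ is unchanged.
Rule 3 (intervocalic spirantization): /d/ is a stop between vowels /a/ and /a/, so it spirantizes to the fricative [z]. /d/ is a stop between vowels /e/ and /u/, so it spirantizes to the fricative [z]. /amkontadaedulp/ → amkontazaezulp.
Rule 4 (post-nasal voicing): /k/ is a voiceless stop immediately after the nasal /m/, so it voices to [g]. /t/ is a voiceless stop immediately after the nasal /n/, so it voices to [d]. /amkontazaezulp/ → amgondazaezulp.
Rule 5 (final cluster simplification): /p/ is the second consonant of a word-final cluster /lp/, so it deletes. /amgondazaezulp/ → amgondazaezul.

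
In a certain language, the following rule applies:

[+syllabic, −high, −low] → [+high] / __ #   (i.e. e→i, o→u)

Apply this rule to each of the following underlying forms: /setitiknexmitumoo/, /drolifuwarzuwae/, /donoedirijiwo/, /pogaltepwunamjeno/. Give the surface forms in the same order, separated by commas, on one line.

setitiknexmitumou, drolifuwarzuwai, donoedirijiwu, pogaltepwunamjenu

/setitiknexmitumoo/: /o/ is a mid vowel in word-final position, so it raises to [u]. → [setitiknexmitumou].
/drolifuwarzuwae/: /e/ is a mid vowel in word-final position, so it raises to [i]. → [drolifuwarzuwai].
/donoedirijiwo/: /o/ is a mid vowel in word-final position, so it raises to [u]. → [donoedirijiwu].
/pogaltepwunamjeno/: /o/ is a mid vowel in word-final position, so it raises to [u]. → [pogaltepwunamjenu].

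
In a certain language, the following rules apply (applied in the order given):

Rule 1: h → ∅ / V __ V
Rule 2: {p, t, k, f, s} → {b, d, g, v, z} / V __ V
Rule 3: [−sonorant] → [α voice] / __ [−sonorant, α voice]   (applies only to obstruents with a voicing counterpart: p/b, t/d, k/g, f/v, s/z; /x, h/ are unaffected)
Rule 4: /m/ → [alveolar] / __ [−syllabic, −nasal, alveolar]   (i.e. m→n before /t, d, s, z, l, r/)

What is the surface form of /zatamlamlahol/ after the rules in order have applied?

Rule 1 (intervocalic h-deletion): /h/ occurs between vowels /a/ and /o/, so it deletes. /zatamlamlahol/ → zatamlamlaol.
Rule 2 (intervocalic voicing): /t/ is a voiceless obstruent between vowels /a/ and /a/, so it voices to [d]. /zatamlamlaol/ → zadamlamlaol.
Rule 3 (regressive voicing assimilation): no segment meets the environment; /zadamlamlaol/ is unchanged.
Rule 4 (nasal place assimilation): /m/ precedes the alveolar consonant /l/, so it assimilates in place to [n]. /m/ precedes the alveolar consonant /l/, so it assimilates in place to [n]. /zadamlamlaol/ → zadanlanlaol.

zadanlanlaol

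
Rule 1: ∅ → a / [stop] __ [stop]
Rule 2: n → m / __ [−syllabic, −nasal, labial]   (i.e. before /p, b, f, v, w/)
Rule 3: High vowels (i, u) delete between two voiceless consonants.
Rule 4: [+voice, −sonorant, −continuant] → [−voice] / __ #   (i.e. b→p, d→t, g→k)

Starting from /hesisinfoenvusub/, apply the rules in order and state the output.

hessimfoemvusup

Rule 1 (stop-cluster a-epenthesis): no segment meets the environment; /hesisinfoenvusub/ is unchanged.
Rule 2 (nasal place assimilation): /n/ precedes the labial consonant /f/, so it assimilates in place to [m]. /n/ precedes the labial consonant /v/, so it assimilates in place to [m]. /hesisinfoenvusub/ → hesisimfoemvusub.
Rule 3 (high vowel syncope): /i/ is a high vowel flanked by voiceless consonants /s/ and /s/, so it deletes. /hesisimfoemvusub/ → hessimfoemvusub.
Rule 4 (final devoicing): /b/ is a voiced stop in word-final position, so it devoices to [p]. /hessimfoemvusub/ → hessimfoemvusup.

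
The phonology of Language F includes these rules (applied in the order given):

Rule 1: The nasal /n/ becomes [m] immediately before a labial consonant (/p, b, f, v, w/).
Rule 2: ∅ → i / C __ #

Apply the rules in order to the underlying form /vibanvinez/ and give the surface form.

vibamvinezi

Rule 1 (nasal place assimilation): /n/ precedes the labial consonant /v/, so it assimilates in place to [m]. /vibanvinez/ → vibamvinez.
Rule 2 (final i-epenthesis): the form ends in the consonant /z/, so [i] is inserted word-finally. /vibamvinez/ → vibamvinezi.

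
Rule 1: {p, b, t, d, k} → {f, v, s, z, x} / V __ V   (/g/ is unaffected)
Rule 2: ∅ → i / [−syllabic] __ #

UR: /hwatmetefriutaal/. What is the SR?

hwatmesefriusaali

Rule 1 (intervocalic spirantization): /t/ is a stop between vowels /e/ and /e/, so it spirantizes to the fricative [s]. /t/ is a stop between vowels /u/ and /a/, so it spirantizes to the fricative [s]. /hwatmetefriutaal/ → hwatmesefriusaal.
Rule 2 (final i-epenthesis): the form ends in the consonant /l/, so [i] is inserted word-finally. /hwatmesefriusaal/ → hwatmesefriusaali.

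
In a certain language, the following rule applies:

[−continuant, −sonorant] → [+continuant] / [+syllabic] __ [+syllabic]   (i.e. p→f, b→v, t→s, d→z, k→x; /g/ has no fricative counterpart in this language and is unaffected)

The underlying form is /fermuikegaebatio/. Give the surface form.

fermuixegaevasio

/k/ is a stop between vowels /i/ and /e/, so it spirantizes to the fricative [x].
/b/ is a stop between vowels /e/ and /a/, so it spirantizes to the fricative [v].
/t/ is a stop between vowels /a/ and /i/, so it spirantizes to the fricative [s].
Surface form: [fermuixegaevasio].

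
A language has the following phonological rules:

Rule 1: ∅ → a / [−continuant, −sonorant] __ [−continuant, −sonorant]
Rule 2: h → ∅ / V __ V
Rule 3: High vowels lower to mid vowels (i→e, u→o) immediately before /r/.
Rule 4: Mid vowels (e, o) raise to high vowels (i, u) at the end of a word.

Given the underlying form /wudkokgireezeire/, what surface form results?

wudakokagereezeeri

Rule 1 (stop-cluster a-epenthesis): /d/ and /k/ form a stop–stop cluster, so [a] is inserted between them. /k/ and /g/ form a stop–stop cluster, so [a] is inserted between them. /wudkokgireezeire/ → wudakokagireezeire.
Rule 2 (intervocalic h-deletion): no segment meets the environment; /wudakokagireezeire/ is unchanged.
Rule 3 (pre-rhotic lowering): /i/ is a high vowel immediately before /r/, so it lowers to [e]. /i/ is a high vowel immediately before /r/, so it lowers to [e]. /wudakokagireezeire/ → wudakokagereezeere.
Rule 4 (final vowel raising): /e/ is a mid vowel in word-final position, so it raises to [i]. /wudakokagereezeere/ → wudakokagereezeeri.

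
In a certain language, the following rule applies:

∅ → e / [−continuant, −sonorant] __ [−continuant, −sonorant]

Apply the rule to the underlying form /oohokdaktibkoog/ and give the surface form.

/k/ and /d/ form a stop–stop cluster, so [e] is inserted between them.
/k/ and /t/ form a stop–stop cluster, so [e] is inserted between them.
/b/ and /k/ form a stop–stop cluster, so [e] is inserted between them.
Surface form: [oohokedaketibekoog].

oohokedaketibekoog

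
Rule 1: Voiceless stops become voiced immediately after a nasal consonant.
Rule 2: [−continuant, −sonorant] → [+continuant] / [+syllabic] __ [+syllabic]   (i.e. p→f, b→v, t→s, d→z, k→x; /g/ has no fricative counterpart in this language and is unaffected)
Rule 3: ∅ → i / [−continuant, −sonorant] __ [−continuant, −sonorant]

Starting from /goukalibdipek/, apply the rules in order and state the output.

gouxalibidifek

Rule 1 (post-nasal voicing): no segment meets the environment; /goukalibdipek/ is unchanged.
Rule 2 (intervocalic spirantization): /k/ is a stop between vowels /u/ and /a/, so it spirantizes to the fricative [x]. /p/ is a stop between vowels /i/ and /e/, so it spirantizes to the fricative [f]. /goukalibdipek/ → gouxalibdifek.
Rule 3 (stop-cluster i-epenthesis): /b/ and /d/ form a stop–stop cluster, so [i] is inserted between them. /gouxalibdifek/ → gouxalibidifek.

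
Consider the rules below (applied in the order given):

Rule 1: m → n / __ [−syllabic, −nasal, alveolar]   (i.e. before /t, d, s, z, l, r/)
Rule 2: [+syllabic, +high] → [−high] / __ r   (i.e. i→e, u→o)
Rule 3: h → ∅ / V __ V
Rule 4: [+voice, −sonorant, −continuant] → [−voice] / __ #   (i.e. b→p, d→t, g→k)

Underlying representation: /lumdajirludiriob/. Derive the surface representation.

Rule 1 (nasal place assimilation): /m/ precedes the alveolar consonant /d/, so it assimilates in place to [n]. /lumdajirludiriob/ → lundajirludiriob.
Rule 2 (pre-rhotic lowering): /i/ is a high vowel immediately before /r/, so it lowers to [e]. /i/ is a high vowel immediately before /r/, so it lowers to [e]. /lundajirludiriob/ → lundajerluderiob.
Rule 3 (intervocalic h-deletion): no segment meets the environment; /lundajerluderiob/ is unchanged.
Rule 4 (final devoicing): /b/ is a voiced stop in word-final position, so it devoices to [p]. /lundajerluderiob/ → lundajerluderiop.

lundajerluderiop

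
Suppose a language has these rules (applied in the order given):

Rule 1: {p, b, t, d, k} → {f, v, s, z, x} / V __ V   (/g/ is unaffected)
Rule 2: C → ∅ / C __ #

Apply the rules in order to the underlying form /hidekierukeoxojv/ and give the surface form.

Rule 1 (intervocalic spirantization): /d/ is a stop between vowels /i/ and /e/, so it spirantizes to the fricative [z]. /k/ is a stop between vowels /e/ and /i/, so it spirantizes to the fricative [x]. /k/ is a stop between vowels /u/ and /e/, so it spirantizes to the fricative [x]. /hidekierukeoxojv/ → hizexieruxeoxojv.
Rule 2 (final cluster simplification): /v/ is the second consonant of a word-final cluster /jv/, so it deletes. /hizexieruxeoxojv/ → hizexieruxeoxoj.

hizexieruxeoxoj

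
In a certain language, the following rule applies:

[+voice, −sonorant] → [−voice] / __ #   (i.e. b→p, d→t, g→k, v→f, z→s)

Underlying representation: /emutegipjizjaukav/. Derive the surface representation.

/v/ is a voiced obstruent in word-final position, so it devoices to [f].
The other instances of /g/, /z/ do not occur in the required environment and remain unchanged.
Surface form: [emutegipjizjaukaf].

emutegipjizjaukaf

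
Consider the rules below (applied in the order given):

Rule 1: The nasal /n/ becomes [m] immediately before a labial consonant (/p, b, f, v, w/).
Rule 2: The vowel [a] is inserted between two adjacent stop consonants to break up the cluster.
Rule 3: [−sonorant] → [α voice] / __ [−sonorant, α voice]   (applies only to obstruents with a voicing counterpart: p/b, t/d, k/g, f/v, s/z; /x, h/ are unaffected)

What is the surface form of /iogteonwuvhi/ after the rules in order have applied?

iogateomwufhi

Rule 1 (nasal place assimilation): /n/ precedes the labial consonant /w/, so it assimilates in place to [m]. /iogteonwuvhi/ → iogteomwuvhi.
Rule 2 (stop-cluster a-epenthesis): /g/ and /t/ form a stop–stop cluster, so [a] is inserted between them. /iogteomwuvhi/ → iogateomwuvhi.
Rule 3 (regressive voicing assimilation): /v/ precedes the voiceless obstruent /h/, so it devoices to [f] by assimilation. /iogateomwuvhi/ → iogateomwufhi.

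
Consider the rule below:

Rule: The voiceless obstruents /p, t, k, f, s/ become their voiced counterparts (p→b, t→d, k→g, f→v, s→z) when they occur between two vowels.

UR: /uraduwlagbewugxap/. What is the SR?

No segment of /uraduwlagbewugxap/ meets the structural description of the rule, so the form surfaces unchanged.

uraduwlagbewugxap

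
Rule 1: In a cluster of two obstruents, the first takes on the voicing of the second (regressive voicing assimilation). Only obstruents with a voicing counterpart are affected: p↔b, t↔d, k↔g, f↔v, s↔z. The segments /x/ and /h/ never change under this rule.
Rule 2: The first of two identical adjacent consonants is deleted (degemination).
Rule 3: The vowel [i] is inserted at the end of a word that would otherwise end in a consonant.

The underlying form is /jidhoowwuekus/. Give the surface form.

Rule 1 (regressive voicing assimilation): /d/ precedes the voiceless obstruent /h/, so it devoices to [t] by assimilation. /jidhoowwuekus/ → jithoowwuekus.
Rule 2 (degemination): /ww/ is a geminate; the first /w/ deletes. /jithoowwuekus/ → jithoowuekus.
Rule 3 (final i-epenthesis): the form ends in the consonant /s/, so [i] is inserted word-finally. /jithoowuekus/ → jithoowuekusi.

jithoowuekusi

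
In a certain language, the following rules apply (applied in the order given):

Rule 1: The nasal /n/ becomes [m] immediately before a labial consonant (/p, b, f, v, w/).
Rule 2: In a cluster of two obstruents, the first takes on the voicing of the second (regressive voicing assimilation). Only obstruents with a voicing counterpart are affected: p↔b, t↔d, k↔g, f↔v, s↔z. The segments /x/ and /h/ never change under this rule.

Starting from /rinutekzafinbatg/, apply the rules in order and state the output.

Rule 1 (nasal place assimilation): /n/ precedes the labial consonant /b/, so it assimilates in place to [m]. /rinutekzafinbatg/ → rinutekzafimbatg.
Rule 2 (regressive voicing assimilation): /k/ precedes the voiced obstruent /z/, so it voices to [g] by assimilation. /t/ precedes the voiced obstruent /g/, so it voices to [d] by assimilation. /rinutekzafimbatg/ → rinutegzafimbadg.

rinutegzafimbadg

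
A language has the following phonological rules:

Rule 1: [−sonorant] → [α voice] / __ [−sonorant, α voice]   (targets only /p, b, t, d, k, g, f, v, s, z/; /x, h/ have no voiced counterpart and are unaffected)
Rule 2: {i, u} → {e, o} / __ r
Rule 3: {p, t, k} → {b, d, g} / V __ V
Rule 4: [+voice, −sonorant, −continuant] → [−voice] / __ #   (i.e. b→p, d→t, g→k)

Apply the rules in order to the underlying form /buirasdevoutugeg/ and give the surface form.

buerazdevoudugek

Rule 1 (regressive voicing assimilation): /s/ precedes the voiced obstruent /d/, so it voices to [z] by assimilation. /buirasdevoutugeg/ → buirazdevoutugeg.
Rule 2 (pre-rhotic lowering): /i/ is a high vowel immediately before /r/, so it lowers to [e]. /buirazdevoutugeg/ → buerazdevoutugeg.
Rule 3 (intervocalic voicing): /t/ is a voiceless stop between vowels /u/ and /u/, so it voices to [d]. /buerazdevoutugeg/ → buerazdevoudugeg.
Rule 4 (final devoicing): /g/ is a voiced stop in word-final position, so it devoices to [k]. /buerazdevoudugeg/ → buerazdevoudugek.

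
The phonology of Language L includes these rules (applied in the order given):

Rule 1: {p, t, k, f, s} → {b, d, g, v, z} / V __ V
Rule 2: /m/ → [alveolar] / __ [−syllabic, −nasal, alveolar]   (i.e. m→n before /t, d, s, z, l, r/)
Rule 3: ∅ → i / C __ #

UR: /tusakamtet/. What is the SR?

Rule 1 (intervocalic voicing): /s/ is a voiceless obstruent between vowels /u/ and /a/, so it voices to [z]. /k/ is a voiceless obstruent between vowels /a/ and /a/, so it voices to [g]. /tusakamtet/ → tuzagamtet.
Rule 2 (nasal place assimilation): /m/ precedes the alveolar consonant /t/, so it assimilates in place to [n]. /tuzagamtet/ → tuzagantet.
Rule 3 (final i-epenthesis): the form ends in the consonant /t/, so [i] is inserted word-finally. /tuzagantet/ → tuzaganteti.

tuzaganteti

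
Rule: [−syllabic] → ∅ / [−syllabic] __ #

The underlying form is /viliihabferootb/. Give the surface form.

viliihabferoot

/b/ is the second consonant of a word-final cluster /tb/, so it deletes.
The other instances of /v/, /l/, /h/, /b/, /f/, /r/, /t/ do not occur in the required environment and remain unchanged.
Surface form: [viliihabferoot].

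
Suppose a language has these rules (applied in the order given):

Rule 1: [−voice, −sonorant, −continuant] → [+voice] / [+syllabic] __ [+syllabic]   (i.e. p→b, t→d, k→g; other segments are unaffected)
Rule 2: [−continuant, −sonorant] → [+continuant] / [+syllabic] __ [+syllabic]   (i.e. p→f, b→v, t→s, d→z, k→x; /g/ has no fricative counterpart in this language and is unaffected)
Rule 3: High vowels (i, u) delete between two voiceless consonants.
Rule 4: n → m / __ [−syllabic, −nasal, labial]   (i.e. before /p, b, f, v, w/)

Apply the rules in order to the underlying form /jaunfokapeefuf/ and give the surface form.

jaumfogaveeff

Rule 1 (intervocalic voicing): /k/ is a voiceless stop between vowels /o/ and /a/, so it voices to [g]. /p/ is a voiceless stop between vowels /a/ and /e/, so it voices to [b]. /jaunfokapeefuf/ → jaunfogabeefuf.
Rule 2 (intervocalic spirantization): /b/ is a stop between vowels /a/ and /e/, so it spirantizes to the fricative [v]. /jaunfogabeefuf/ → jaunfogaveefuf.
Rule 3 (high vowel syncope): /u/ is a high vowel flanked by voiceless consonants /f/ and /f/, so it deletes. /jaunfogaveefuf/ → jaunfogaveeff.
Rule 4 (nasal place assimilation): /n/ precedes the labial consonant /f/, so it assimilates in place to [m]. /jaunfogaveeff/ → jaumfogaveeff.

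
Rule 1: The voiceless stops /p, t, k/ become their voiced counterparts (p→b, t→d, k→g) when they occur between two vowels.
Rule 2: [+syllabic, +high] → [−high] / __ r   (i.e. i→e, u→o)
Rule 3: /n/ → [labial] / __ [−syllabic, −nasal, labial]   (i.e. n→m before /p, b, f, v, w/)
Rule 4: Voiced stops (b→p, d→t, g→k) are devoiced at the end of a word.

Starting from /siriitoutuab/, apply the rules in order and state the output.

Rule 1 (intervocalic voicing): /t/ is a voiceless stop between vowels /i/ and /o/, so it voices to [d]. /t/ is a voiceless stop between vowels /u/ and /u/, so it voices to [d]. /siriitoutuab/ → siriidouduab.
Rule 2 (pre-rhotic lowering): /i/ is a high vowel immediately before /r/, so it lowers to [e]. /siriidouduab/ → seriidouduab.
Rule 3 (nasal place assimilation): no segment meets the environment; /seriidouduab/ is unchanged.
Rule 4 (final devoicing): /b/ is a voiced stop in word-final position, so it devoices to [p]. /seriidouduab/ → seriidouduap.

seriidouduap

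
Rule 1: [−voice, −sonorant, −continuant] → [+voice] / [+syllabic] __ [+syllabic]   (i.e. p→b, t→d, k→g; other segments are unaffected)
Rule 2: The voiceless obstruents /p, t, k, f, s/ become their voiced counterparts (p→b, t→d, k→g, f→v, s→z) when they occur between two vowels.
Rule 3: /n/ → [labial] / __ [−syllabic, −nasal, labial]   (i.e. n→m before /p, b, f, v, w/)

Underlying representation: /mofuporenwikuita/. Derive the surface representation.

Rule 1 (intervocalic voicing): /p/ is a voiceless stop between vowels /u/ and /o/, so it voices to [b]. /k/ is a voiceless stop between vowels /i/ and /u/, so it voices to [g]. /t/ is a voiceless stop between vowels /i/ and /a/, so it voices to [d]. /mofuporenwikuita/ → mofuborenwiguida.
Rule 2 (intervocalic voicing): /f/ is a voiceless obstruent between vowels /o/ and /u/, so it voices to [v]. /mofuborenwiguida/ → movuborenwiguida.
Rule 3 (nasal place assimilation): /n/ precedes the labial consonant /w/, so it assimilates in place to [m]. /movuborenwiguida/ → movuboremwiguida.

movuboremwiguida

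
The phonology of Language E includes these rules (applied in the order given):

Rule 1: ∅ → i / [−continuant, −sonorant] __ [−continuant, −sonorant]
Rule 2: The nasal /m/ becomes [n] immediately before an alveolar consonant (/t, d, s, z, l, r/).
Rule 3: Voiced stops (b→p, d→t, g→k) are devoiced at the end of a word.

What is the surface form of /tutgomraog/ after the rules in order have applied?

tutigonraok

Rule 1 (stop-cluster i-epenthesis): /t/ and /g/ form a stop–stop cluster, so [i] is inserted between them. /tutgomraog/ → tutigomraog.
Rule 2 (nasal place assimilation): /m/ precedes the alveolar consonant /r/, so it assimilates in place to [n]. /tutigomraog/ → tutigonraog.
Rule 3 (final devoicing): /g/ is a voiced stop in word-final position, so it devoices to [k]. /tutigonraog/ → tutigonraok.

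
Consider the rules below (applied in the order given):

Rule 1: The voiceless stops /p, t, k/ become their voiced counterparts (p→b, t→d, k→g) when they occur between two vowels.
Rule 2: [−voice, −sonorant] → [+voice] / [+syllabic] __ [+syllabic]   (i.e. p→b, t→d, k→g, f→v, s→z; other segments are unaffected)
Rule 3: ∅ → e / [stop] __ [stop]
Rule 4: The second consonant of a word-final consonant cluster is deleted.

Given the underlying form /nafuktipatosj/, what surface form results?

navuketibados

Rule 1 (intervocalic voicing): /p/ is a voiceless stop between vowels /i/ and /a/, so it voices to [b]. /t/ is a voiceless stop between vowels /a/ and /o/, so it voices to [d]. /nafuktipatosj/ → nafuktibadosj.
Rule 2 (intervocalic voicing): /f/ is a voiceless obstruent between vowels /a/ and /u/, so it voices to [v]. /nafuktibadosj/ → navuktibadosj.
Rule 3 (stop-cluster e-epenthesis): /k/ and /t/ form a stop–stop cluster, so [e] is inserted between them. /navuktibadosj/ → navuketibadosj.
Rule 4 (final cluster simplification): /j/ is the second consonant of a word-final cluster /sj/, so it deletes. /navuketibadosj/ → navuketibados.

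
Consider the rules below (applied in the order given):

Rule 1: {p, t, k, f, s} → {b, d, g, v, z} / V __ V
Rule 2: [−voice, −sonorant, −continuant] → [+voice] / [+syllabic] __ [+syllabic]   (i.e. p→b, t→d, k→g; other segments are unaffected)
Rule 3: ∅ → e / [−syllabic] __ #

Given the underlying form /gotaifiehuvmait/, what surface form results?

Rule 1 (intervocalic voicing): /t/ is a voiceless obstruent between vowels /o/ and /a/, so it voices to [d]. /f/ is a voiceless obstruent between vowels /i/ and /i/, so it voices to [v]. /gotaifiehuvmait/ → godaiviehuvmait.
Rule 2 (intervocalic voicing): no segment meets the environment; /godaiviehuvmait/ is unchanged.
Rule 3 (final e-epenthesis): the form ends in the consonant /t/, so [e] is inserted word-finally. /godaiviehuvmait/ → godaiviehuvmaite.

godaiviehuvmaite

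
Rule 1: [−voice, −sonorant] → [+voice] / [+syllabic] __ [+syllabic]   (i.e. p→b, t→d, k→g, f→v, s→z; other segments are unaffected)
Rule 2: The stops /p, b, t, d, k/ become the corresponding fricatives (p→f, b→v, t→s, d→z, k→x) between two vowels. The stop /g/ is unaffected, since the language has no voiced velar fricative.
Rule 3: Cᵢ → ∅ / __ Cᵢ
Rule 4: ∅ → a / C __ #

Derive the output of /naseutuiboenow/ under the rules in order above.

nazeuzuivoenowa

Rule 1 (intervocalic voicing): /s/ is a voiceless obstruent between vowels /a/ and /e/, so it voices to [z]. /t/ is a voiceless obstruent between vowels /u/ and /u/, so it voices to [d]. /naseutuiboenow/ → nazeuduiboenow.
Rule 2 (intervocalic spirantization): /d/ is a stop between vowels /u/ and /u/, so it spirantizes to the fricative [z]. /b/ is a stop between vowels /i/ and /o/, so it spirantizes to the fricative [v]. /nazeuduiboenow/ → nazeuzuivoenow.
Rule 3 (degemination): no segment meets the environment; /nazeuzuivoenow/ is unchanged.
Rule 4 (final a-epenthesis): the form ends in the consonant /w/, so [a] is inserted word-finally. /nazeuzuivoenow/ → nazeuzuivoenowa.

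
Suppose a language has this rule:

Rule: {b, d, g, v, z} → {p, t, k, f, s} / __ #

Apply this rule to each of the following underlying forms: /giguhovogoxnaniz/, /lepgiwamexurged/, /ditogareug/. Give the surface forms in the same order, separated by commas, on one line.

giguhovogoxnanis, lepgiwamexurget, ditogareuk

/giguhovogoxnaniz/: /z/ is a voiced obstruent in word-final position, so it devoices to [s]. → [giguhovogoxnanis].
/lepgiwamexurged/: /d/ is a voiced obstruent in word-final position, so it devoices to [t]. → [lepgiwamexurget].
/ditogareug/: /g/ is a voiced obstruent in word-final position, so it devoices to [k]. → [ditogareuk].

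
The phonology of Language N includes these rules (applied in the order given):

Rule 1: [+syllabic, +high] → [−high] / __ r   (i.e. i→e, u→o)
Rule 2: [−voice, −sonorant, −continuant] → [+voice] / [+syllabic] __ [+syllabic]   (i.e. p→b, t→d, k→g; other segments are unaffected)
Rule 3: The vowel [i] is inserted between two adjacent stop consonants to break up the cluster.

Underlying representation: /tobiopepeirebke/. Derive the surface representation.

tobiobebeerebike

Rule 1 (pre-rhotic lowering): /i/ is a high vowel immediately before /r/, so it lowers to [e]. /tobiopepeirebke/ → tobiopepeerebke.
Rule 2 (intervocalic voicing): /p/ is a voiceless stop between vowels /o/ and /e/, so it voices to [b]. /p/ is a voiceless stop between vowels /e/ and /e/, so it voices to [b]. /tobiopepeerebke/ → tobiobebeerebke.
Rule 3 (stop-cluster i-epenthesis): /b/ and /k/ form a stop–stop cluster, so [i] is inserted between them. /tobiobebeerebke/ → tobiobebeerebike.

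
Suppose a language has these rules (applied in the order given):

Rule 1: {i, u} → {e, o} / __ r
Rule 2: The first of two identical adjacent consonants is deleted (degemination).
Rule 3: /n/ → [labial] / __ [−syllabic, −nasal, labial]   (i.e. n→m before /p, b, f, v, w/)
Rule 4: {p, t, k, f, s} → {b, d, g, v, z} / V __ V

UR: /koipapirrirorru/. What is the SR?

koibabereroru

Rule 1 (pre-rhotic lowering): /i/ is a high vowel immediately before /r/, so it lowers to [e]. /i/ is a high vowel immediately before /r/, so it lowers to [e]. /koipapirrirorru/ → koipaperrerorru.
Rule 2 (degemination): /rr/ is a geminate; the first /r/ deletes. /rr/ is a geminate; the first /r/ deletes. /koipaperrerorru/ → koipapereroru.
Rule 3 (nasal place assimilation): no segment meets the environment; /koipapereroru/ is unchanged.
Rule 4 (intervocalic voicing): /p/ is a voiceless obstruent between vowels /i/ and /a/, so it voices to [b]. /p/ is a voiceless obstruent between vowels /a/ and /e/, so it voices to [b]. /koipapereroru/ → koibabereroru.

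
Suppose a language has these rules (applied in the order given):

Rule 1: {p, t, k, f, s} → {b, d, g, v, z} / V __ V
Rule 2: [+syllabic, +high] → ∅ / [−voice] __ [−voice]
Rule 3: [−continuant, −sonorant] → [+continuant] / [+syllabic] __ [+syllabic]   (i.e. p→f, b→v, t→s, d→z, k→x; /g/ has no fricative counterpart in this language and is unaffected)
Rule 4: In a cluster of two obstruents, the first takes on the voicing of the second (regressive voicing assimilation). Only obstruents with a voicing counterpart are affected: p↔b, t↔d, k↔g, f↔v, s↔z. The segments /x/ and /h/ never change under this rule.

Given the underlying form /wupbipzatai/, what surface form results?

wubbibzazai

Rule 1 (intervocalic voicing): /t/ is a voiceless obstruent between vowels /a/ and /a/, so it voices to [d]. /wupbipzatai/ → wupbipzadai.
Rule 2 (high vowel syncope): no segment meets the environment; /wupbipzadai/ is unchanged.
Rule 3 (intervocalic spirantization): /d/ is a stop between vowels /a/ and /a/, so it spirantizes to the fricative [z]. /wupbipzadai/ → wupbipzazai.
Rule 4 (regressive voicing assimilation): /p/ precedes the voiced obstruent /b/, so it voices to [b] by assimilation. /p/ precedes the voiced obstruent /z/, so it voices to [b] by assimilation. /wupbipzazai/ → wubbibzazai.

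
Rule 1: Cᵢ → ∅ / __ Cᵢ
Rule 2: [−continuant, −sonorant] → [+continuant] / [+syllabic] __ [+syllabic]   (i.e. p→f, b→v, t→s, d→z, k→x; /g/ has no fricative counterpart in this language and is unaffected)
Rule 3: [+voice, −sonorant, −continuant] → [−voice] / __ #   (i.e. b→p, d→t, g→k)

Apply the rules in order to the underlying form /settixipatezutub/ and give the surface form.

Rule 1 (degemination): /tt/ is a geminate; the first /t/ deletes. /settixipatezutub/ → setixipatezutub.
Rule 2 (intervocalic spirantization): /t/ is a stop between vowels /e/ and /i/, so it spirantizes to the fricative [s]. /p/ is a stop between vowels /i/ and /a/, so it spirantizes to the fricative [f]. /t/ is a stop between vowels /a/ and /e/, so it spirantizes to the fricative [s]. /t/ is a stop between vowels /u/ and /u/, so it spirantizes to the fricative [s]. /setixipatezutub/ → sesixifasezusub.
Rule 3 (final devoicing): /b/ is a voiced stop in word-final position, so it devoices to [p]. /sesixifasezusub/ → sesixifasezusup.

sesixifasezusup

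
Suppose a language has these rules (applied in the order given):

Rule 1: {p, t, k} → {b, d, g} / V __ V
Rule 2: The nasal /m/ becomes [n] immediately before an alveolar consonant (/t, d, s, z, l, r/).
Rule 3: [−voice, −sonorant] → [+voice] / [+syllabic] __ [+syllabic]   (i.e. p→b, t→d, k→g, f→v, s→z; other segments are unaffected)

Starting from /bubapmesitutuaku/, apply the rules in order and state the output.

Rule 1 (intervocalic voicing): /t/ is a voiceless stop between vowels /i/ and /u/, so it voices to [d]. /t/ is a voiceless stop between vowels /u/ and /u/, so it voices to [d]. /k/ is a voiceless stop between vowels /a/ and /u/, so it voices to [g]. /bubapmesitutuaku/ → bubapmesiduduagu.
Rule 2 (nasal place assimilation): no segment meets the environment; /bubapmesiduduagu/ is unchanged.
Rule 3 (intervocalic voicing): /s/ is a voiceless obstruent between vowels /e/ and /i/, so it voices to [z]. /bubapmesiduduagu/ → bubapmeziduduagu.

bubapmeziduduagu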